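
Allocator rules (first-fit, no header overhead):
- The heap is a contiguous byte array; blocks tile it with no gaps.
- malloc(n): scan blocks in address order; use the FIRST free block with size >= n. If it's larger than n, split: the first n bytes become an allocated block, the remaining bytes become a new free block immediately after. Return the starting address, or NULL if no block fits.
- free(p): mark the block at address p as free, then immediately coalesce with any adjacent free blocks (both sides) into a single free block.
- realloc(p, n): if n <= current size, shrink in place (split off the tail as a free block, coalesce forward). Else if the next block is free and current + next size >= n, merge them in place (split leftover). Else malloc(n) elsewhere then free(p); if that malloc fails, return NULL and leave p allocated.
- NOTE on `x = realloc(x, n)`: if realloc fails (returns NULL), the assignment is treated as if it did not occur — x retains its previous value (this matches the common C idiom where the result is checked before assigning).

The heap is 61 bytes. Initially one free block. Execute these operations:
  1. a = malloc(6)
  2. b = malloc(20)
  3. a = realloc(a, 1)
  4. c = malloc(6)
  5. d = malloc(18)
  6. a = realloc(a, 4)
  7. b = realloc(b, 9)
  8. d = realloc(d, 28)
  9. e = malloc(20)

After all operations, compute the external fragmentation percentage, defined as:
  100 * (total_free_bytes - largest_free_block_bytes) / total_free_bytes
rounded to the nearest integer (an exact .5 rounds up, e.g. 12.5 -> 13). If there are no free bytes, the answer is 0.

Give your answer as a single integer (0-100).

Answer: 21

Derivation:
Op 1: a = malloc(6) -> a = 0; heap: [0-5 ALLOC][6-60 FREE]
Op 2: b = malloc(20) -> b = 6; heap: [0-5 ALLOC][6-25 ALLOC][26-60 FREE]
Op 3: a = realloc(a, 1) -> a = 0; heap: [0-0 ALLOC][1-5 FREE][6-25 ALLOC][26-60 FREE]
Op 4: c = malloc(6) -> c = 26; heap: [0-0 ALLOC][1-5 FREE][6-25 ALLOC][26-31 ALLOC][32-60 FREE]
Op 5: d = malloc(18) -> d = 32; heap: [0-0 ALLOC][1-5 FREE][6-25 ALLOC][26-31 ALLOC][32-49 ALLOC][50-60 FREE]
Op 6: a = realloc(a, 4) -> a = 0; heap: [0-3 ALLOC][4-5 FREE][6-25 ALLOC][26-31 ALLOC][32-49 ALLOC][50-60 FREE]
Op 7: b = realloc(b, 9) -> b = 6; heap: [0-3 ALLOC][4-5 FREE][6-14 ALLOC][15-25 FREE][26-31 ALLOC][32-49 ALLOC][50-60 FREE]
Op 8: d = realloc(d, 28) -> d = 32; heap: [0-3 ALLOC][4-5 FREE][6-14 ALLOC][15-25 FREE][26-31 ALLOC][32-59 ALLOC][60-60 FREE]
Op 9: e = malloc(20) -> e = NULL; heap: [0-3 ALLOC][4-5 FREE][6-14 ALLOC][15-25 FREE][26-31 ALLOC][32-59 ALLOC][60-60 FREE]
Free blocks: [2 11 1] total_free=14 largest=11 -> 100*(14-11)/14 = 300/14 ≈ 21.429 -> rounds to 21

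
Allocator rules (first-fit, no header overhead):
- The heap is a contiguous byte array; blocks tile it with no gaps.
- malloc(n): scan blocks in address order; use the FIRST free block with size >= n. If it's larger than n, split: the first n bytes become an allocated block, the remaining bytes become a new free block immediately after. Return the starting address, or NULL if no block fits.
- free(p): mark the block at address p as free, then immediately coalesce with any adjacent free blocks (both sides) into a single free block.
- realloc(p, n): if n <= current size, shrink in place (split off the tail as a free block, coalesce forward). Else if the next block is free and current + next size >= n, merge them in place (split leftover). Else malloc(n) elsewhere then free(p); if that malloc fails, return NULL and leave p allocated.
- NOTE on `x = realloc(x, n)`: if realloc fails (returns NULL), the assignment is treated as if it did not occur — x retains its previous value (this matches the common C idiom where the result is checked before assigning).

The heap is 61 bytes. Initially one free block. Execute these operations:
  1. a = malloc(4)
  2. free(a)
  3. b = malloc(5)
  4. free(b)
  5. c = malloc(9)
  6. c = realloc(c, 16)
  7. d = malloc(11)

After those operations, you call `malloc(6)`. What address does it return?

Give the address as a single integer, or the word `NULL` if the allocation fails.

Op 1: a = malloc(4) -> a = 0; heap: [0-3 ALLOC][4-60 FREE]
Op 2: free(a) -> (freed a); heap: [0-60 FREE]
Op 3: b = malloc(5) -> b = 0; heap: [0-4 ALLOC][5-60 FREE]
Op 4: free(b) -> (freed b); heap: [0-60 FREE]
Op 5: c = malloc(9) -> c = 0; heap: [0-8 ALLOC][9-60 FREE]
Op 6: c = realloc(c, 16) -> c = 0; heap: [0-15 ALLOC][16-60 FREE]
Op 7: d = malloc(11) -> d = 16; heap: [0-15 ALLOC][16-26 ALLOC][27-60 FREE]
malloc(6): first-fit scan over [0-15 ALLOC][16-26 ALLOC][27-60 FREE] -> 27

Answer: 27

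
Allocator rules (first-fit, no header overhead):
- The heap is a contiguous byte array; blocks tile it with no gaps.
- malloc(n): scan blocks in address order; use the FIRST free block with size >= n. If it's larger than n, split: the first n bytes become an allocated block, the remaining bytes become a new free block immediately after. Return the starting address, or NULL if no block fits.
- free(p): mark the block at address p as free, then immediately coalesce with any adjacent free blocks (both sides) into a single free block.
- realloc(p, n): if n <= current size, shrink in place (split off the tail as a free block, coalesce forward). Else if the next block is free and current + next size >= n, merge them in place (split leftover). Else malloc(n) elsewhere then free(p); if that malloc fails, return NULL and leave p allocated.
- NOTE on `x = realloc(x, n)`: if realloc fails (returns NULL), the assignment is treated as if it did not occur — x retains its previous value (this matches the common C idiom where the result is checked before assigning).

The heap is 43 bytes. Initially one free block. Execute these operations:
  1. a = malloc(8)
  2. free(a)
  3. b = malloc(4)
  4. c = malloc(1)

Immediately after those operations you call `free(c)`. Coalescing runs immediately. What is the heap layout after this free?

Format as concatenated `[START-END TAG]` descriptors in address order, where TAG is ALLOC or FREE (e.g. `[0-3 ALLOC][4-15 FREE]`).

Op 1: a = malloc(8) -> a = 0; heap: [0-7 ALLOC][8-42 FREE]
Op 2: free(a) -> (freed a); heap: [0-42 FREE]
Op 3: b = malloc(4) -> b = 0; heap: [0-3 ALLOC][4-42 FREE]
Op 4: c = malloc(1) -> c = 4; heap: [0-3 ALLOC][4-4 ALLOC][5-42 FREE]
free(c): c = 4 -> block [4-4 ALLOC]; mark free, coalesce with adjacent free neighbors -> [0-3 ALLOC][4-42 FREE]

Answer: [0-3 ALLOC][4-42 FREE]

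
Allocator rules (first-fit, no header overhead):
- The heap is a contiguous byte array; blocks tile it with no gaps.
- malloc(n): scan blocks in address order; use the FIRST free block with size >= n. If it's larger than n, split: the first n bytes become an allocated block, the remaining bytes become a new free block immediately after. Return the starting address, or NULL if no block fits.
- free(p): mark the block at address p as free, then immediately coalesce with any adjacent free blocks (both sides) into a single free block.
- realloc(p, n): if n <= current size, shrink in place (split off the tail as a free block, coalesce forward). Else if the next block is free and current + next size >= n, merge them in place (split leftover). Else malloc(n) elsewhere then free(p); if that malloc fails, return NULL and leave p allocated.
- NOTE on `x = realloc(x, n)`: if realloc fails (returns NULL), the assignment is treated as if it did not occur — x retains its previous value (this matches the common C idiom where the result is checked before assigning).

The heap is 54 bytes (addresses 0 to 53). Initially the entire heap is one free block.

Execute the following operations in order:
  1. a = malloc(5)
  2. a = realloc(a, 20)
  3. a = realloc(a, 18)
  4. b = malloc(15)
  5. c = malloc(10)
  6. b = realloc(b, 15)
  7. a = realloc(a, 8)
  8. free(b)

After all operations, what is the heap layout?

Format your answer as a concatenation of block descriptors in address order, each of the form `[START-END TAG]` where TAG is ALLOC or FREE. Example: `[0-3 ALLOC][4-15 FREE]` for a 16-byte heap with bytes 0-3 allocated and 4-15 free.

Answer: [0-7 ALLOC][8-32 FREE][33-42 ALLOC][43-53 FREE]

Derivation:
Op 1: a = malloc(5) -> a = 0; heap: [0-4 ALLOC][5-53 FREE]
Op 2: a = realloc(a, 20) -> a = 0; heap: [0-19 ALLOC][20-53 FREE]
Op 3: a = realloc(a, 18) -> a = 0; heap: [0-17 ALLOC][18-53 FREE]
Op 4: b = malloc(15) -> b = 18; heap: [0-17 ALLOC][18-32 ALLOC][33-53 FREE]
Op 5: c = malloc(10) -> c = 33; heap: [0-17 ALLOC][18-32 ALLOC][33-42 ALLOC][43-53 FREE]
Op 6: b = realloc(b, 15) -> b = 18; heap: [0-17 ALLOC][18-32 ALLOC][33-42 ALLOC][43-53 FREE]
Op 7: a = realloc(a, 8) -> a = 0; heap: [0-7 ALLOC][8-17 FREE][18-32 ALLOC][33-42 ALLOC][43-53 FREE]
Op 8: free(b) -> (freed b); heap: [0-7 ALLOC][8-32 FREE][33-42 ALLOC][43-53 FREE]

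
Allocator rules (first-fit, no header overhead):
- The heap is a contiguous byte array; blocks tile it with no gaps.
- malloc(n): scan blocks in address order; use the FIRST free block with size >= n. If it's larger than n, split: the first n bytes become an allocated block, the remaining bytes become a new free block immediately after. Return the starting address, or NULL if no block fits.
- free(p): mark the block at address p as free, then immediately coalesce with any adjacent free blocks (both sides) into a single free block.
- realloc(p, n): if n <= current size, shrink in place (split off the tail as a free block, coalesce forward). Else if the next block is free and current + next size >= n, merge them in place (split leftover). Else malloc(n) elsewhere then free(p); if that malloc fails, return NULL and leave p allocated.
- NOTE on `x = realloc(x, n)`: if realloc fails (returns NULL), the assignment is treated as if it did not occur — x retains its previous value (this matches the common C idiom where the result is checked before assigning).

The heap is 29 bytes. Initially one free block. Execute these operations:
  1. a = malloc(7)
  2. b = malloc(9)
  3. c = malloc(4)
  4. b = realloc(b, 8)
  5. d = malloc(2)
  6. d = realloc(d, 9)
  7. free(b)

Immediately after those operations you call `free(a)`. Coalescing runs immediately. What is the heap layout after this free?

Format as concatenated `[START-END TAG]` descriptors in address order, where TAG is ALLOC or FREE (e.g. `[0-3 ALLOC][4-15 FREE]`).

Answer: [0-15 FREE][16-19 ALLOC][20-28 ALLOC]

Derivation:
Op 1: a = malloc(7) -> a = 0; heap: [0-6 ALLOC][7-28 FREE]
Op 2: b = malloc(9) -> b = 7; heap: [0-6 ALLOC][7-15 ALLOC][16-28 FREE]
Op 3: c = malloc(4) -> c = 16; heap: [0-6 ALLOC][7-15 ALLOC][16-19 ALLOC][20-28 FREE]
Op 4: b = realloc(b, 8) -> b = 7; heap: [0-6 ALLOC][7-14 ALLOC][15-15 FREE][16-19 ALLOC][20-28 FREE]
Op 5: d = malloc(2) -> d = 20; heap: [0-6 ALLOC][7-14 ALLOC][15-15 FREE][16-19 ALLOC][20-21 ALLOC][22-28 FREE]
Op 6: d = realloc(d, 9) -> d = 20; heap: [0-6 ALLOC][7-14 ALLOC][15-15 FREE][16-19 ALLOC][20-28 ALLOC]
Op 7: free(b) -> (freed b); heap: [0-6 ALLOC][7-15 FREE][16-19 ALLOC][20-28 ALLOC]
free(a): a = 0 -> block [0-6 ALLOC]; mark free, coalesce with adjacent free neighbors -> [0-15 FREE][16-19 ALLOC][20-28 ALLOC]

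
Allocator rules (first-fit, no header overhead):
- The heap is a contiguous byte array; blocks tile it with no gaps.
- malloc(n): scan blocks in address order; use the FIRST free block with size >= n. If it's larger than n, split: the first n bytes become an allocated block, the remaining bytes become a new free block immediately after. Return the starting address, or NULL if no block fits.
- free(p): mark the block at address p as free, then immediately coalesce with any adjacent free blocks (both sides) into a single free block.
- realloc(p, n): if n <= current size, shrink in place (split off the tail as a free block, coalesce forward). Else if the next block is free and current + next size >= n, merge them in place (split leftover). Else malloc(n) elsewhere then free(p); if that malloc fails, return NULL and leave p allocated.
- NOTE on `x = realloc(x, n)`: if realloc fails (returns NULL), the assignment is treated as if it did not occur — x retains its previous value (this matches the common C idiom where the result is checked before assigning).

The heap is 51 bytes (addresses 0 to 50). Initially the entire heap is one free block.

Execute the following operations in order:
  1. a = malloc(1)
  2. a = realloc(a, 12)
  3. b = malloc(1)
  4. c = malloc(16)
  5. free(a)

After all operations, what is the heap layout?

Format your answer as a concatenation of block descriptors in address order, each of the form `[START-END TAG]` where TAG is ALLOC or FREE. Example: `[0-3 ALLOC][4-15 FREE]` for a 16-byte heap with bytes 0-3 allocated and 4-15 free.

Answer: [0-11 FREE][12-12 ALLOC][13-28 ALLOC][29-50 FREE]

Derivation:
Op 1: a = malloc(1) -> a = 0; heap: [0-0 ALLOC][1-50 FREE]
Op 2: a = realloc(a, 12) -> a = 0; heap: [0-11 ALLOC][12-50 FREE]
Op 3: b = malloc(1) -> b = 12; heap: [0-11 ALLOC][12-12 ALLOC][13-50 FREE]
Op 4: c = malloc(16) -> c = 13; heap: [0-11 ALLOC][12-12 ALLOC][13-28 ALLOC][29-50 FREE]
Op 5: free(a) -> (freed a); heap: [0-11 FREE][12-12 ALLOC][13-28 ALLOC][29-50 FREE]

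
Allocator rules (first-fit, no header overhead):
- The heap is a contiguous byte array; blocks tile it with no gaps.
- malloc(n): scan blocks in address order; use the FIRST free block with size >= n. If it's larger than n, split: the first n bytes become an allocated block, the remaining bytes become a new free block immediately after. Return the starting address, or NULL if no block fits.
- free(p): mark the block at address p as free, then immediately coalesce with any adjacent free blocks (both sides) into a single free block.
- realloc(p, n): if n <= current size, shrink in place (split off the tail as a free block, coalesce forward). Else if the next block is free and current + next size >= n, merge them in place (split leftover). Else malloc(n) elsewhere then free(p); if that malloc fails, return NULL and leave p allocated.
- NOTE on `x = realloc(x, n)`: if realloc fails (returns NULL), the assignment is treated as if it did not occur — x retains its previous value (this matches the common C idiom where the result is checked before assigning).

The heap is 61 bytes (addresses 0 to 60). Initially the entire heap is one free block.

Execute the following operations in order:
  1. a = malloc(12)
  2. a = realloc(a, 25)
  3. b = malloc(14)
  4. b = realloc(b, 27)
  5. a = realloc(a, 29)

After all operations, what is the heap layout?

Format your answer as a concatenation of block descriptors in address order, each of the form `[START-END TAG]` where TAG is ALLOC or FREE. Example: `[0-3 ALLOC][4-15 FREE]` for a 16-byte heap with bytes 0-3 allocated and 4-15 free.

Answer: [0-24 ALLOC][25-51 ALLOC][52-60 FREE]

Derivation:
Op 1: a = malloc(12) -> a = 0; heap: [0-11 ALLOC][12-60 FREE]
Op 2: a = realloc(a, 25) -> a = 0; heap: [0-24 ALLOC][25-60 FREE]
Op 3: b = malloc(14) -> b = 25; heap: [0-24 ALLOC][25-38 ALLOC][39-60 FREE]
Op 4: b = realloc(b, 27) -> b = 25; heap: [0-24 ALLOC][25-51 ALLOC][52-60 FREE]
Op 5: a = realloc(a, 29) -> NULL (a unchanged); heap: [0-24 ALLOC][25-51 ALLOC][52-60 FREE]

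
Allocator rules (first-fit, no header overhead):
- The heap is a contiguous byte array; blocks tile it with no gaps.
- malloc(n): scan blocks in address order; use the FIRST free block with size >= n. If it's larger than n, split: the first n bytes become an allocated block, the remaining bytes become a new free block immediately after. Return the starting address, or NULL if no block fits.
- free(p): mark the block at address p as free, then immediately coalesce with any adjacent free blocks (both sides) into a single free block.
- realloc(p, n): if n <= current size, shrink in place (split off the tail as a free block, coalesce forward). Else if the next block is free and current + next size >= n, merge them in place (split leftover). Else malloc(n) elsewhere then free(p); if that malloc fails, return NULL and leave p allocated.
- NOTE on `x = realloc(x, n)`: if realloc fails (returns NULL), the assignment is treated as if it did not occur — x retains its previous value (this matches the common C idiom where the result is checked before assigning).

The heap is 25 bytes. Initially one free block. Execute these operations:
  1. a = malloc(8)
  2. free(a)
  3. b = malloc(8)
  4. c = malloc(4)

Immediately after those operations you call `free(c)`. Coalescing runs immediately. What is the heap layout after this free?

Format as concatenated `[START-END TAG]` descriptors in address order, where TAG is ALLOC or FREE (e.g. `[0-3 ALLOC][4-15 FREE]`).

Op 1: a = malloc(8) -> a = 0; heap: [0-7 ALLOC][8-24 FREE]
Op 2: free(a) -> (freed a); heap: [0-24 FREE]
Op 3: b = malloc(8) -> b = 0; heap: [0-7 ALLOC][8-24 FREE]
Op 4: c = malloc(4) -> c = 8; heap: [0-7 ALLOC][8-11 ALLOC][12-24 FREE]
free(c): c = 8 -> block [8-11 ALLOC]; mark free, coalesce with adjacent free neighbors -> [0-7 ALLOC][8-24 FREE]

Answer: [0-7 ALLOC][8-24 FREE]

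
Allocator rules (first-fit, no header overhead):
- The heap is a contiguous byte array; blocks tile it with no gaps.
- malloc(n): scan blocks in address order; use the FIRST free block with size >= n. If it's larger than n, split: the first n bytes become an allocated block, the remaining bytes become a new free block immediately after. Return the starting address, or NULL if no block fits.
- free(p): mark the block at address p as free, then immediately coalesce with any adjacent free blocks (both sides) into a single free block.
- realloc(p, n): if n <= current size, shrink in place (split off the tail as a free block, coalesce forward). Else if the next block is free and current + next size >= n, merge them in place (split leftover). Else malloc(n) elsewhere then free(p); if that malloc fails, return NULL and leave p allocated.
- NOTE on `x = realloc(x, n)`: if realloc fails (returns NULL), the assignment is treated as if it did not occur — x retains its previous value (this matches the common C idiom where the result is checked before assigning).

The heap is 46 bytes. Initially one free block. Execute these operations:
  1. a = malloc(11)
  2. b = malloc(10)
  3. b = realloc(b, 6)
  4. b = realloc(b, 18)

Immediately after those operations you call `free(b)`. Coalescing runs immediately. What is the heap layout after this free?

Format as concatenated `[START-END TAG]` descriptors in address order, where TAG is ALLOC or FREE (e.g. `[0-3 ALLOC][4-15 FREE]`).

Op 1: a = malloc(11) -> a = 0; heap: [0-10 ALLOC][11-45 FREE]
Op 2: b = malloc(10) -> b = 11; heap: [0-10 ALLOC][11-20 ALLOC][21-45 FREE]
Op 3: b = realloc(b, 6) -> b = 11; heap: [0-10 ALLOC][11-16 ALLOC][17-45 FREE]
Op 4: b = realloc(b, 18) -> b = 11; heap: [0-10 ALLOC][11-28 ALLOC][29-45 FREE]
free(b): b = 11 -> block [11-28 ALLOC]; mark free, coalesce with adjacent free neighbors -> [0-10 ALLOC][11-45 FREE]

Answer: [0-10 ALLOC][11-45 FREE]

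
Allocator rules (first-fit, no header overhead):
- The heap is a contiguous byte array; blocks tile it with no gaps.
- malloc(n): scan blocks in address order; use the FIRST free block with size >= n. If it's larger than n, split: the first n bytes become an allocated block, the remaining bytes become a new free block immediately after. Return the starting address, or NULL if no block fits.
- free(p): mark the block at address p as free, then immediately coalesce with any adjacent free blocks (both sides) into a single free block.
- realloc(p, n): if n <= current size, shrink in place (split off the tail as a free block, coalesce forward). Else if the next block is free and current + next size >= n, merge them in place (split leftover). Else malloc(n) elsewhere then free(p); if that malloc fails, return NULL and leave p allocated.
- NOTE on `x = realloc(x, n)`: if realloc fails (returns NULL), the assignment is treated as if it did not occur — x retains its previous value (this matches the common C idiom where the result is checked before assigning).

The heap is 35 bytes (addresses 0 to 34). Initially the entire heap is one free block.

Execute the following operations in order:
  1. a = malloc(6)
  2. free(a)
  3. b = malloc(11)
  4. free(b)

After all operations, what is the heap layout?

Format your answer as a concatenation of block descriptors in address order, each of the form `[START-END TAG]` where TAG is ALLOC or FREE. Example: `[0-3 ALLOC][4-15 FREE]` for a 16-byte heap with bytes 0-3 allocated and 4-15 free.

Answer: [0-34 FREE]

Derivation:
Op 1: a = malloc(6) -> a = 0; heap: [0-5 ALLOC][6-34 FREE]
Op 2: free(a) -> (freed a); heap: [0-34 FREE]
Op 3: b = malloc(11) -> b = 0; heap: [0-10 ALLOC][11-34 FREE]
Op 4: free(b) -> (freed b); heap: [0-34 FREE]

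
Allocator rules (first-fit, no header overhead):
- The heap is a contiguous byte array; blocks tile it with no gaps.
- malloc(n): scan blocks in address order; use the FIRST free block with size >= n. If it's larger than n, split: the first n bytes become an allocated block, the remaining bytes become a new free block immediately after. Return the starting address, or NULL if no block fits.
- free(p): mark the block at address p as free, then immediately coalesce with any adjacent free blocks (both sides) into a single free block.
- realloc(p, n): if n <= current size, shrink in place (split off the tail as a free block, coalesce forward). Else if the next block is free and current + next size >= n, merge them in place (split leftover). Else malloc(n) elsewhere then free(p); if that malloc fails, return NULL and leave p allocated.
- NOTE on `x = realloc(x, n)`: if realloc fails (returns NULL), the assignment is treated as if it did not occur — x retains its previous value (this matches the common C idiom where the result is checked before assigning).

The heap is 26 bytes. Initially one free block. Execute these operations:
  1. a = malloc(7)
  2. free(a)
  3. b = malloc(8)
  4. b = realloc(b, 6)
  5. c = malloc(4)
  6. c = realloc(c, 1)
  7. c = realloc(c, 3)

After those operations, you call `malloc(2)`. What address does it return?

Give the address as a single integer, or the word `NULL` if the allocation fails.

Answer: 9

Derivation:
Op 1: a = malloc(7) -> a = 0; heap: [0-6 ALLOC][7-25 FREE]
Op 2: free(a) -> (freed a); heap: [0-25 FREE]
Op 3: b = malloc(8) -> b = 0; heap: [0-7 ALLOC][8-25 FREE]
Op 4: b = realloc(b, 6) -> b = 0; heap: [0-5 ALLOC][6-25 FREE]
Op 5: c = malloc(4) -> c = 6; heap: [0-5 ALLOC][6-9 ALLOC][10-25 FREE]
Op 6: c = realloc(c, 1) -> c = 6; heap: [0-5 ALLOC][6-6 ALLOC][7-25 FREE]
Op 7: c = realloc(c, 3) -> c = 6; heap: [0-5 ALLOC][6-8 ALLOC][9-25 FREE]
malloc(2): first-fit scan over [0-5 ALLOC][6-8 ALLOC][9-25 FREE] -> 9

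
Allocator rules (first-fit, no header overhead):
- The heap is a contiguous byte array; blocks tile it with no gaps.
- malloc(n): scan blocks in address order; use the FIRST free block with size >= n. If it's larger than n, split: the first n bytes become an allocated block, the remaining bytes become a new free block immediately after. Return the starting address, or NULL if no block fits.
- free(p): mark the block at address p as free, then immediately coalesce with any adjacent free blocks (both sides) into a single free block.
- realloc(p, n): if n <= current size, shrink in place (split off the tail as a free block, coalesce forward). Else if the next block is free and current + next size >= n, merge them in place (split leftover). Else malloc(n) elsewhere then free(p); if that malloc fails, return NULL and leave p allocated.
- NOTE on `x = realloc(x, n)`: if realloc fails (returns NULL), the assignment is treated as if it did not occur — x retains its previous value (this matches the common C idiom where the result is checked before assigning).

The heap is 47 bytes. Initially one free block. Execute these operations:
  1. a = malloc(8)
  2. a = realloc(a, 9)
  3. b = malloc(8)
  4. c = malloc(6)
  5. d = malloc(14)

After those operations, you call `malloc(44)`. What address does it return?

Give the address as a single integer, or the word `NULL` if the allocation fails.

Op 1: a = malloc(8) -> a = 0; heap: [0-7 ALLOC][8-46 FREE]
Op 2: a = realloc(a, 9) -> a = 0; heap: [0-8 ALLOC][9-46 FREE]
Op 3: b = malloc(8) -> b = 9; heap: [0-8 ALLOC][9-16 ALLOC][17-46 FREE]
Op 4: c = malloc(6) -> c = 17; heap: [0-8 ALLOC][9-16 ALLOC][17-22 ALLOC][23-46 FREE]
Op 5: d = malloc(14) -> d = 23; heap: [0-8 ALLOC][9-16 ALLOC][17-22 ALLOC][23-36 ALLOC][37-46 FREE]
malloc(44): first-fit scan over [0-8 ALLOC][9-16 ALLOC][17-22 ALLOC][23-36 ALLOC][37-46 FREE] -> NULL

Answer: NULL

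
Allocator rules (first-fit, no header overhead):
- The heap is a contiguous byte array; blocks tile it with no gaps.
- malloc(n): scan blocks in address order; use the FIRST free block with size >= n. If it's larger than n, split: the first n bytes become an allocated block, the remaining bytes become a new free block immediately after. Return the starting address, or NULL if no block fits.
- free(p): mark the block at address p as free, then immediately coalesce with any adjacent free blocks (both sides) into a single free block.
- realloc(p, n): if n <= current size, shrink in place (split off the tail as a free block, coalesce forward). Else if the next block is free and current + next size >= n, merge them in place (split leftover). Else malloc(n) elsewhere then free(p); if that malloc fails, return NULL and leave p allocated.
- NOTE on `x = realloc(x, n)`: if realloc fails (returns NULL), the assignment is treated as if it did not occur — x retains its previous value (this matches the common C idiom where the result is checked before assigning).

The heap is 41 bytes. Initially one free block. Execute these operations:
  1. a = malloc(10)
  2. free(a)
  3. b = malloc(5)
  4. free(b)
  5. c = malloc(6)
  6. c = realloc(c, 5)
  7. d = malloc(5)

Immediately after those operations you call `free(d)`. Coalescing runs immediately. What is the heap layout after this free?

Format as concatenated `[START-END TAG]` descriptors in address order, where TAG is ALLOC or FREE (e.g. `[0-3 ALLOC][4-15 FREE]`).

Op 1: a = malloc(10) -> a = 0; heap: [0-9 ALLOC][10-40 FREE]
Op 2: free(a) -> (freed a); heap: [0-40 FREE]
Op 3: b = malloc(5) -> b = 0; heap: [0-4 ALLOC][5-40 FREE]
Op 4: free(b) -> (freed b); heap: [0-40 FREE]
Op 5: c = malloc(6) -> c = 0; heap: [0-5 ALLOC][6-40 FREE]
Op 6: c = realloc(c, 5) -> c = 0; heap: [0-4 ALLOC][5-40 FREE]
Op 7: d = malloc(5) -> d = 5; heap: [0-4 ALLOC][5-9 ALLOC][10-40 FREE]
free(d): d = 5 -> block [5-9 ALLOC]; mark free, coalesce with adjacent free neighbors -> [0-4 ALLOC][5-40 FREE]

Answer: [0-4 ALLOC][5-40 FREE]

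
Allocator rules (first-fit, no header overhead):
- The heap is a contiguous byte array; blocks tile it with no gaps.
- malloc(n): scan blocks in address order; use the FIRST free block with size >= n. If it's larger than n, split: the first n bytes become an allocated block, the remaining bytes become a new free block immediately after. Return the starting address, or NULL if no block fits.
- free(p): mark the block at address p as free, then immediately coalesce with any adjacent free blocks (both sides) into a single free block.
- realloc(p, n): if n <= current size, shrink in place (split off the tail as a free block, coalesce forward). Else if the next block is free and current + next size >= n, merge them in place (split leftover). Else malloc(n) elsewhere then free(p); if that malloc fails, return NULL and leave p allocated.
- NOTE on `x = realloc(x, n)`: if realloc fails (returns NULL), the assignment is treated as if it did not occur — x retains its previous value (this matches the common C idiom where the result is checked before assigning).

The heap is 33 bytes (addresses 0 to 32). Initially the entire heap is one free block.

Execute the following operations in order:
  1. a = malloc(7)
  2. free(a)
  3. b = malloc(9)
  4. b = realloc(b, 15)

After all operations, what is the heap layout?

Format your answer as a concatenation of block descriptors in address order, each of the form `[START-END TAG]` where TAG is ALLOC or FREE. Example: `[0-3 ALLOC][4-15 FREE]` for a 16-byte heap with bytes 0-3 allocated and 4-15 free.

Answer: [0-14 ALLOC][15-32 FREE]

Derivation:
Op 1: a = malloc(7) -> a = 0; heap: [0-6 ALLOC][7-32 FREE]
Op 2: free(a) -> (freed a); heap: [0-32 FREE]
Op 3: b = malloc(9) -> b = 0; heap: [0-8 ALLOC][9-32 FREE]
Op 4: b = realloc(b, 15) -> b = 0; heap: [0-14 ALLOC][15-32 FREE]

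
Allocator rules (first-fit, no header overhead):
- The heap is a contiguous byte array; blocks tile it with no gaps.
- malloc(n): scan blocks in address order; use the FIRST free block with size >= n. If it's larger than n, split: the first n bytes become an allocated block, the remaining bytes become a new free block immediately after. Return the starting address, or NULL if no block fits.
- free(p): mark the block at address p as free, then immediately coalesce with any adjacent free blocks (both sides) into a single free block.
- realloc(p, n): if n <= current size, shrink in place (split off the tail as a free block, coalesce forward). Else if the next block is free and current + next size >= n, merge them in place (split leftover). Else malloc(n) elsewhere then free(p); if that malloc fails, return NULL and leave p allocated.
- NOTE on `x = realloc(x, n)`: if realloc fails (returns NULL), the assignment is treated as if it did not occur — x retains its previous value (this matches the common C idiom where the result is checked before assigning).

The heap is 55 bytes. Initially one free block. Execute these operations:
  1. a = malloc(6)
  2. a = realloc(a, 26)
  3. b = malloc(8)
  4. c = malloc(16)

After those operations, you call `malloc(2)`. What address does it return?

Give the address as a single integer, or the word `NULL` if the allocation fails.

Op 1: a = malloc(6) -> a = 0; heap: [0-5 ALLOC][6-54 FREE]
Op 2: a = realloc(a, 26) -> a = 0; heap: [0-25 ALLOC][26-54 FREE]
Op 3: b = malloc(8) -> b = 26; heap: [0-25 ALLOC][26-33 ALLOC][34-54 FREE]
Op 4: c = malloc(16) -> c = 34; heap: [0-25 ALLOC][26-33 ALLOC][34-49 ALLOC][50-54 FREE]
malloc(2): first-fit scan over [0-25 ALLOC][26-33 ALLOC][34-49 ALLOC][50-54 FREE] -> 50

Answer: 50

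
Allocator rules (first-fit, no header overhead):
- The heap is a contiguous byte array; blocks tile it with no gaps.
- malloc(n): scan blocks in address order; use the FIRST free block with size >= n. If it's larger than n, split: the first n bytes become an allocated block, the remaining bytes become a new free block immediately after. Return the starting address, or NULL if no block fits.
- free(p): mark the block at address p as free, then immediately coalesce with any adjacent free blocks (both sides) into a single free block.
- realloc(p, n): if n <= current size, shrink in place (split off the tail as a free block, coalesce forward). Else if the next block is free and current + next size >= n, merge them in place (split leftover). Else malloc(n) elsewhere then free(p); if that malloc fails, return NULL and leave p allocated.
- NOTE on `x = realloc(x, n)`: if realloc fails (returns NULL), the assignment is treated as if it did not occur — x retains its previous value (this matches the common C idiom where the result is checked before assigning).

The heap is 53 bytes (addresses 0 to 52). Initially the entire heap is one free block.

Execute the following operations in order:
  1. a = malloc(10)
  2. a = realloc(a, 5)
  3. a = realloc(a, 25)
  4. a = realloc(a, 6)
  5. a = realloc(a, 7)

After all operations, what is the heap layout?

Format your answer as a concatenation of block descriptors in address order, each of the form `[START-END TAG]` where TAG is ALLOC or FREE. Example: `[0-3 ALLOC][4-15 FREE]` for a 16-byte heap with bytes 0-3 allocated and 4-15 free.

Op 1: a = malloc(10) -> a = 0; heap: [0-9 ALLOC][10-52 FREE]
Op 2: a = realloc(a, 5) -> a = 0; heap: [0-4 ALLOC][5-52 FREE]
Op 3: a = realloc(a, 25) -> a = 0; heap: [0-24 ALLOC][25-52 FREE]
Op 4: a = realloc(a, 6) -> a = 0; heap: [0-5 ALLOC][6-52 FREE]
Op 5: a = realloc(a, 7) -> a = 0; heap: [0-6 ALLOC][7-52 FREE]

Answer: [0-6 ALLOC][7-52 FREE]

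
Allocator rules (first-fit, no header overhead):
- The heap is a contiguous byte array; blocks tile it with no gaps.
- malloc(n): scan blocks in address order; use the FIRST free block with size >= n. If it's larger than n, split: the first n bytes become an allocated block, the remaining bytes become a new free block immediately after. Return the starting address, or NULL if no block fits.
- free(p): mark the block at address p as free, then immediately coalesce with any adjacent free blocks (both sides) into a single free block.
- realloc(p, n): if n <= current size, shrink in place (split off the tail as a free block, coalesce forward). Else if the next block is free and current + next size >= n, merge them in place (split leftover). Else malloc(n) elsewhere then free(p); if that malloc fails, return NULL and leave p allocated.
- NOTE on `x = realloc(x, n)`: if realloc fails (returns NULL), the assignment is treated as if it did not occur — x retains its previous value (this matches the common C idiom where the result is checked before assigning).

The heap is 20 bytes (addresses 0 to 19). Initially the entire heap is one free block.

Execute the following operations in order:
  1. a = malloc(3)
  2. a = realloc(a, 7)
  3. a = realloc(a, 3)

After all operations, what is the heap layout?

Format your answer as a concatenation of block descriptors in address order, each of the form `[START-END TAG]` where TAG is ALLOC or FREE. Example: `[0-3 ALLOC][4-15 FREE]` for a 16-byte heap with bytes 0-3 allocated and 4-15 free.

Op 1: a = malloc(3) -> a = 0; heap: [0-2 ALLOC][3-19 FREE]
Op 2: a = realloc(a, 7) -> a = 0; heap: [0-6 ALLOC][7-19 FREE]
Op 3: a = realloc(a, 3) -> a = 0; heap: [0-2 ALLOC][3-19 FREE]

Answer: [0-2 ALLOC][3-19 FREE]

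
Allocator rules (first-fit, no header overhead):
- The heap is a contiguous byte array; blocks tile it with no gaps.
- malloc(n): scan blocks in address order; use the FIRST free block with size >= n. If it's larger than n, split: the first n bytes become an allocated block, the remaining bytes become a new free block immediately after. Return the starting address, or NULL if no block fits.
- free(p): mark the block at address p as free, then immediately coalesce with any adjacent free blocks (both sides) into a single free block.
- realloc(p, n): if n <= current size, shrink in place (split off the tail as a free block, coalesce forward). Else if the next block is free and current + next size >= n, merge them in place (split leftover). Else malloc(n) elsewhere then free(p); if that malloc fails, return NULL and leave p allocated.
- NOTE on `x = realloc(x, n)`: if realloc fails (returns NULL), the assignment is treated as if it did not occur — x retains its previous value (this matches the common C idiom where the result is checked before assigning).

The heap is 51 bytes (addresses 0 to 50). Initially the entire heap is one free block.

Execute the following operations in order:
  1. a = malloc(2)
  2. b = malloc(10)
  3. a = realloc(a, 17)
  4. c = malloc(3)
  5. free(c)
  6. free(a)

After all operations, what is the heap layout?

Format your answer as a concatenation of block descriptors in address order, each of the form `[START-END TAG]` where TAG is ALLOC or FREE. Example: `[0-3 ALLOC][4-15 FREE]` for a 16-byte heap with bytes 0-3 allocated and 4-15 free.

Answer: [0-1 FREE][2-11 ALLOC][12-50 FREE]

Derivation:
Op 1: a = malloc(2) -> a = 0; heap: [0-1 ALLOC][2-50 FREE]
Op 2: b = malloc(10) -> b = 2; heap: [0-1 ALLOC][2-11 ALLOC][12-50 FREE]
Op 3: a = realloc(a, 17) -> a = 12; heap: [0-1 FREE][2-11 ALLOC][12-28 ALLOC][29-50 FREE]
Op 4: c = malloc(3) -> c = 29; heap: [0-1 FREE][2-11 ALLOC][12-28 ALLOC][29-31 ALLOC][32-50 FREE]
Op 5: free(c) -> (freed c); heap: [0-1 FREE][2-11 ALLOC][12-28 ALLOC][29-50 FREE]
Op 6: free(a) -> (freed a); heap: [0-1 FREE][2-11 ALLOC][12-50 FREE]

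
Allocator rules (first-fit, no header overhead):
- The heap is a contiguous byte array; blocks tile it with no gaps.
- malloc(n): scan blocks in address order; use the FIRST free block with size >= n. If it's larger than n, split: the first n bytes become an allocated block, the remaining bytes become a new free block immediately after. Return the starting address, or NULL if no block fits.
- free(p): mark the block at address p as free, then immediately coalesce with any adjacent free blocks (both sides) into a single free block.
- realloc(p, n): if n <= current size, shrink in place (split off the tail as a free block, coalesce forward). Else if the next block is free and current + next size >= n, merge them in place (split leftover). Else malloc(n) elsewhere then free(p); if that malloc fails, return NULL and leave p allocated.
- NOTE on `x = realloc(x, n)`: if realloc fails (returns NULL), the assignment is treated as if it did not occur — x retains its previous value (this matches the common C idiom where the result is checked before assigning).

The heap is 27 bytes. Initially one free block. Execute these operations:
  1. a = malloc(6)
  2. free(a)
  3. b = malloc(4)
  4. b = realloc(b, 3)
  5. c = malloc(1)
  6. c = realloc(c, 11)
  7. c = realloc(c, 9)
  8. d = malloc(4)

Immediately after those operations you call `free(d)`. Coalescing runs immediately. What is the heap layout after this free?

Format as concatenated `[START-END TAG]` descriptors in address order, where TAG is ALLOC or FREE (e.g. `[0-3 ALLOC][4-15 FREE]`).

Op 1: a = malloc(6) -> a = 0; heap: [0-5 ALLOC][6-26 FREE]
Op 2: free(a) -> (freed a); heap: [0-26 FREE]
Op 3: b = malloc(4) -> b = 0; heap: [0-3 ALLOC][4-26 FREE]
Op 4: b = realloc(b, 3) -> b = 0; heap: [0-2 ALLOC][3-26 FREE]
Op 5: c = malloc(1) -> c = 3; heap: [0-2 ALLOC][3-3 ALLOC][4-26 FREE]
Op 6: c = realloc(c, 11) -> c = 3; heap: [0-2 ALLOC][3-13 ALLOC][14-26 FREE]
Op 7: c = realloc(c, 9) -> c = 3; heap: [0-2 ALLOC][3-11 ALLOC][12-26 FREE]
Op 8: d = malloc(4) -> d = 12; heap: [0-2 ALLOC][3-11 ALLOC][12-15 ALLOC][16-26 FREE]
free(d): d = 12 -> block [12-15 ALLOC]; mark free, coalesce with adjacent free neighbors -> [0-2 ALLOC][3-11 ALLOC][12-26 FREE]

Answer: [0-2 ALLOC][3-11 ALLOC][12-26 FREE]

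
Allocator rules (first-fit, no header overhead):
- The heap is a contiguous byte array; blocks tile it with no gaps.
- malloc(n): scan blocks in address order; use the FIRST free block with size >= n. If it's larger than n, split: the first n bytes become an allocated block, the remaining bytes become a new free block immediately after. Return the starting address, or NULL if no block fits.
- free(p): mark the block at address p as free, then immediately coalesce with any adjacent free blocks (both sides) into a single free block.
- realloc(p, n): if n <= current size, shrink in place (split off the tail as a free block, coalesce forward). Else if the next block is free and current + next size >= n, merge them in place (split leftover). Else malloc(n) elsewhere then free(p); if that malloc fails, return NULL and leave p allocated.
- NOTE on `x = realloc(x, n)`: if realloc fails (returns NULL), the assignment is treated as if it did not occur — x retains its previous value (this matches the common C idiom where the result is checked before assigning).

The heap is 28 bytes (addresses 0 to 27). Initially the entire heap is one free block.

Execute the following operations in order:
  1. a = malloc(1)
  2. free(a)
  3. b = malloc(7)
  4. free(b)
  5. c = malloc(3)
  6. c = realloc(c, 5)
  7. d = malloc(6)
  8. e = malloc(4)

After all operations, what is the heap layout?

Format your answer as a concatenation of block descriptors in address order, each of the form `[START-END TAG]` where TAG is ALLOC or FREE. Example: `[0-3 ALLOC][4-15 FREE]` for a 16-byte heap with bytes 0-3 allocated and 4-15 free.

Answer: [0-4 ALLOC][5-10 ALLOC][11-14 ALLOC][15-27 FREE]

Derivation:
Op 1: a = malloc(1) -> a = 0; heap: [0-0 ALLOC][1-27 FREE]
Op 2: free(a) -> (freed a); heap: [0-27 FREE]
Op 3: b = malloc(7) -> b = 0; heap: [0-6 ALLOC][7-27 FREE]
Op 4: free(b) -> (freed b); heap: [0-27 FREE]
Op 5: c = malloc(3) -> c = 0; heap: [0-2 ALLOC][3-27 FREE]
Op 6: c = realloc(c, 5) -> c = 0; heap: [0-4 ALLOC][5-27 FREE]
Op 7: d = malloc(6) -> d = 5; heap: [0-4 ALLOC][5-10 ALLOC][11-27 FREE]
Op 8: e = malloc(4) -> e = 11; heap: [0-4 ALLOC][5-10 ALLOC][11-14 ALLOC][15-27 FREE]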